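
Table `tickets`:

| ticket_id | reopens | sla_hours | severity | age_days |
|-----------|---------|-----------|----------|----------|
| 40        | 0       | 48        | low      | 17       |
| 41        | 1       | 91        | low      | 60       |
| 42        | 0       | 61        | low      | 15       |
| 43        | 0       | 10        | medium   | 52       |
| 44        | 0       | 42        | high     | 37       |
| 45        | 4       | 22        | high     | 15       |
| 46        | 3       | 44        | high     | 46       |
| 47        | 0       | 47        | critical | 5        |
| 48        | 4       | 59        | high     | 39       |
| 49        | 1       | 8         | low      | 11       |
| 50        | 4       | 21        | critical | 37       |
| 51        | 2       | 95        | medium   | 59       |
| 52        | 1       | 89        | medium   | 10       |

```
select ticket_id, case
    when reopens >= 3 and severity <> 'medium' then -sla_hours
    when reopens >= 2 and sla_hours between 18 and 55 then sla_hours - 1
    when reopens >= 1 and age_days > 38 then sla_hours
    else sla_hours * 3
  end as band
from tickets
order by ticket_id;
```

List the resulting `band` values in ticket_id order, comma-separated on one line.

144, 91, 183, 30, 126, -22, -44, 141, -59, 24, -21, 95, 267

ticket_id=40: ELSE → 144
ticket_id=41: reopens >= 1 and age_days > 38 → 91
ticket_id=42: ELSE → 183
ticket_id=43: ELSE → 30
ticket_id=44: ELSE → 126
ticket_id=45: reopens >= 3 and severity <> 'medium' → -22
ticket_id=46: reopens >= 3 and severity <> 'medium' → -44
ticket_id=47: ELSE → 141
ticket_id=48: reopens >= 3 and severity <> 'medium' → -59
ticket_id=49: ELSE → 24
ticket_id=50: reopens >= 3 and severity <> 'medium' → -21
ticket_id=51: reopens >= 1 and age_days > 38 → 95
ticket_id=52: ELSE → 267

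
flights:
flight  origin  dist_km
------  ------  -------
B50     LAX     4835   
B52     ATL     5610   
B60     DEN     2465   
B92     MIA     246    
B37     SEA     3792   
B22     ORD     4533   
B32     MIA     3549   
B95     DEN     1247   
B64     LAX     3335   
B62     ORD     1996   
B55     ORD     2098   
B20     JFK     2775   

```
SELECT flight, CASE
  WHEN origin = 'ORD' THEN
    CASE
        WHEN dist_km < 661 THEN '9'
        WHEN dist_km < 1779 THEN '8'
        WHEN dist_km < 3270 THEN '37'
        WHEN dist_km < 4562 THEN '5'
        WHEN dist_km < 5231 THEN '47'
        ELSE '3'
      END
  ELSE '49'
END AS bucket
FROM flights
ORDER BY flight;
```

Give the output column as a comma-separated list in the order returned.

49, 5, 49, 49, 49, 49, 37, 49, 37, 49, 49, 49

flight=B20: origin='JFK' → outer ELSE → 49
flight=B22: origin='ORD' → inner[dist_km < 4562] → 5
flight=B32: origin='MIA' → outer ELSE → 49
flight=B37: origin='SEA' → outer ELSE → 49
flight=B50: origin='LAX' → outer ELSE → 49
flight=B52: origin='ATL' → outer ELSE → 49
flight=B55: origin='ORD' → inner[dist_km < 3270] → 37
flight=B60: origin='DEN' → outer ELSE → 49
flight=B62: origin='ORD' → inner[dist_km < 3270] → 37
flight=B64: origin='LAX' → outer ELSE → 49
flight=B92: origin='MIA' → outer ELSE → 49
flight=B95: origin='DEN' → outer ELSE → 49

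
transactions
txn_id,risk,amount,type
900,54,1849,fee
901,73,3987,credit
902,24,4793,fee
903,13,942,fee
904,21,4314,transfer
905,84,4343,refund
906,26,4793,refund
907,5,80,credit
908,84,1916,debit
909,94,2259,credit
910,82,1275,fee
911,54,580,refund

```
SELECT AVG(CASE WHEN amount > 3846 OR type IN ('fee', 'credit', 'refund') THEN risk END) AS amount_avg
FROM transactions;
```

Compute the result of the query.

txn_id=900: ✓ → 54
txn_id=901: ✓ → 73
txn_id=902: ✓ → 24
txn_id=903: ✓ → 13
txn_id=904: ✓ → 21
txn_id=905: ✓ → 84
txn_id=906: ✓ → 26
txn_id=907: ✓ → 5
txn_id=908: ✗
txn_id=909: ✓ → 94
txn_id=910: ✓ → 82
txn_id=911: ✓ → 54
amount_avg = (54 + 73 + 24 + 13 + 21 + 84 + 26 + 5 + 94 + 82 + 54) / 11 = 48.1818181818

48.1818181818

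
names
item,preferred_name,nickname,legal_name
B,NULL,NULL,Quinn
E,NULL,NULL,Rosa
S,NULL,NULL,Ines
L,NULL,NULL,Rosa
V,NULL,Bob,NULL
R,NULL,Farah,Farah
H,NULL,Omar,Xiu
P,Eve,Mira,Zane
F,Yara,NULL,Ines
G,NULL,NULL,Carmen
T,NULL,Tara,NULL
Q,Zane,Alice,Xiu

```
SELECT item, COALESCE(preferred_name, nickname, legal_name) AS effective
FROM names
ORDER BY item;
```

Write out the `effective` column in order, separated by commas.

Quinn, Rosa, Yara, Carmen, Omar, Rosa, Eve, Zane, Farah, Ines, Tara, Bob

item=B: preferred_name=NULL, nickname=NULL, legal_name=Quinn → Quinn
item=E: preferred_name=NULL, nickname=NULL, legal_name=Rosa → Rosa
item=F: preferred_name=Yara → Yara
item=G: preferred_name=NULL, nickname=NULL, legal_name=Carmen → Carmen
item=H: preferred_name=NULL, nickname=Omar → Omar
item=L: preferred_name=NULL, nickname=NULL, legal_name=Rosa → Rosa
item=P: preferred_name=Eve → Eve
item=Q: preferred_name=Zane → Zane
item=R: preferred_name=NULL, nickname=Farah → Farah
item=S: preferred_name=NULL, nickname=NULL, legal_name=Ines → Ines
item=T: preferred_name=NULL, nickname=Tara → Tara
item=V: preferred_name=NULL, nickname=Bob → Bob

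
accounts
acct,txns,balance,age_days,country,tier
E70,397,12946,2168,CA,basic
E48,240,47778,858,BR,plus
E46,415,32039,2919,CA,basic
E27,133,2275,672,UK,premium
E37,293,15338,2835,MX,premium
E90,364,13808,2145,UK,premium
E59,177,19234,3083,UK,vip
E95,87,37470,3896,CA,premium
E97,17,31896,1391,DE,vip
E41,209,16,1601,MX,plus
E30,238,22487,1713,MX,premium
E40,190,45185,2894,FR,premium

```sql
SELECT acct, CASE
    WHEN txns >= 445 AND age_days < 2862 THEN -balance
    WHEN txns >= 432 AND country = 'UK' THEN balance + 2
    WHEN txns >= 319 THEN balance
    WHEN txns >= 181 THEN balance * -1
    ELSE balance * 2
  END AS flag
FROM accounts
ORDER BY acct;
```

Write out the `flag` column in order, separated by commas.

4550, -22487, -15338, -45185, -16, 32039, -47778, 38468, 12946, 13808, 74940, 63792

acct=E27: ELSE → 4550
acct=E30: txns >= 181 → -22487
acct=E37: txns >= 181 → -15338
acct=E40: txns >= 181 → -45185
acct=E41: txns >= 181 → -16
acct=E46: txns >= 319 → 32039
acct=E48: txns >= 181 → -47778
acct=E59: ELSE → 38468
acct=E70: txns >= 319 → 12946
acct=E90: txns >= 319 → 13808
acct=E95: ELSE → 74940
acct=E97: ELSE → 63792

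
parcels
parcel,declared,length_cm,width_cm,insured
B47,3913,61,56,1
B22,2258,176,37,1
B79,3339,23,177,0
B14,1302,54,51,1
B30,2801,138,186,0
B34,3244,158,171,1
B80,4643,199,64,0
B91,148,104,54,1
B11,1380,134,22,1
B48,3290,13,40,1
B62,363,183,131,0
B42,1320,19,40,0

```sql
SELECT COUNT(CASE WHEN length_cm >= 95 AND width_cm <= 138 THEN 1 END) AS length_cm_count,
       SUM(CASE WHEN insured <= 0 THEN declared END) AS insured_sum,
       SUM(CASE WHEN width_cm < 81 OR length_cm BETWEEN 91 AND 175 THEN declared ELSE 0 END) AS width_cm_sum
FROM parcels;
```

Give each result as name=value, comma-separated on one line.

length_cm_count=5, insured_sum=12466, width_cm_sum=24299

[length_cm_count: length_cm >= 95 AND width_cm <= 138]
parcel=B47: ✗
parcel=B22: ✓ → 1
parcel=B79: ✗
parcel=B14: ✗
parcel=B30: ✗
parcel=B34: ✗
parcel=B80: ✓ → 1
parcel=B91: ✓ → 1
parcel=B11: ✓ → 1
parcel=B48: ✗
parcel=B62: ✓ → 1
parcel=B42: ✗
length_cm_count = COUNT(1, 1, 1, 1, 1) = 5
—
[insured_sum: insured <= 0]
parcel=B47: ✗
parcel=B22: ✗
parcel=B79: ✓ → 3339
parcel=B14: ✗
parcel=B30: ✓ → 2801
parcel=B34: ✗
parcel=B80: ✓ → 4643
parcel=B91: ✗
parcel=B11: ✗
parcel=B48: ✗
parcel=B62: ✓ → 363
parcel=B42: ✓ → 1320
insured_sum = 3339 + 2801 + 4643 + 363 + 1320 = 12466
—
[width_cm_sum: width_cm < 81 OR length_cm BETWEEN 91 AND 175]
parcel=B47: ✓ → 3913
parcel=B22: ✓ → 2258
parcel=B79: ✗
parcel=B14: ✓ → 1302
parcel=B30: ✓ → 2801
parcel=B34: ✓ → 3244
parcel=B80: ✓ → 4643
parcel=B91: ✓ → 148
parcel=B11: ✓ → 1380
parcel=B48: ✓ → 3290
parcel=B62: ✗
parcel=B42: ✓ → 1320
width_cm_sum = 3913 + 2258 + 1302 + 2801 + 3244 + 4643 + 148 + 1380 + 3290 + 1320 = 24299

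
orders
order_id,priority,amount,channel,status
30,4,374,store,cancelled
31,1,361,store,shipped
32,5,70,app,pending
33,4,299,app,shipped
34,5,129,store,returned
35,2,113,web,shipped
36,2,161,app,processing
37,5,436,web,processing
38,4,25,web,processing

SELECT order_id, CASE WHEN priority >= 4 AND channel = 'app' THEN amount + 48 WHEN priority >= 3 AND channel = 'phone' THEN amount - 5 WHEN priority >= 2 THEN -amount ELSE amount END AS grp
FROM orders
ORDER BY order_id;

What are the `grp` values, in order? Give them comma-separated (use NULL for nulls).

-374, 361, 118, 347, -129, -113, -161, -436, -25

order_id=30: priority >= 2 → -374
order_id=31: ELSE → 361
order_id=32: priority >= 4 AND channel = 'app' → 118
order_id=33: priority >= 4 AND channel = 'app' → 347
order_id=34: priority >= 2 → -129
order_id=35: priority >= 2 → -113
order_id=36: priority >= 2 → -161
order_id=37: priority >= 2 → -436
order_id=38: priority >= 2 → -25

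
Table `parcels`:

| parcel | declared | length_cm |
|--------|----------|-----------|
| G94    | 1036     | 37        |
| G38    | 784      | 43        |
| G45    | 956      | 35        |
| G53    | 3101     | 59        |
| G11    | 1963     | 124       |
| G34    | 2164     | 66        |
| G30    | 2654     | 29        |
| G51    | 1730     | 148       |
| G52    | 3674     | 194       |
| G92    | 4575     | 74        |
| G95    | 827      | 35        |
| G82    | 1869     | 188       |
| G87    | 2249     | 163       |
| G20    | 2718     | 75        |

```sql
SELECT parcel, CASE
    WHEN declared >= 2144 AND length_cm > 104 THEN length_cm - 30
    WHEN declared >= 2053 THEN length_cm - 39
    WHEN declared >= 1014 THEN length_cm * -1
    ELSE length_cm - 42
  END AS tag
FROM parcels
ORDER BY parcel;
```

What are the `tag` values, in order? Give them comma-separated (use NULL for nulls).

parcel=G11: declared >= 1014 → -124
parcel=G20: declared >= 2053 → 36
parcel=G30: declared >= 2053 → -10
parcel=G34: declared >= 2053 → 27
parcel=G38: ELSE → 1
parcel=G45: ELSE → -7
parcel=G51: declared >= 1014 → -148
parcel=G52: declared >= 2144 AND length_cm > 104 → 164
parcel=G53: declared >= 2053 → 20
parcel=G82: declared >= 1014 → -188
parcel=G87: declared >= 2144 AND length_cm > 104 → 133
parcel=G92: declared >= 2053 → 35
parcel=G94: declared >= 1014 → -37
parcel=G95: ELSE → -7

-124, 36, -10, 27, 1, -7, -148, 164, 20, -188, 133, 35, -37, -7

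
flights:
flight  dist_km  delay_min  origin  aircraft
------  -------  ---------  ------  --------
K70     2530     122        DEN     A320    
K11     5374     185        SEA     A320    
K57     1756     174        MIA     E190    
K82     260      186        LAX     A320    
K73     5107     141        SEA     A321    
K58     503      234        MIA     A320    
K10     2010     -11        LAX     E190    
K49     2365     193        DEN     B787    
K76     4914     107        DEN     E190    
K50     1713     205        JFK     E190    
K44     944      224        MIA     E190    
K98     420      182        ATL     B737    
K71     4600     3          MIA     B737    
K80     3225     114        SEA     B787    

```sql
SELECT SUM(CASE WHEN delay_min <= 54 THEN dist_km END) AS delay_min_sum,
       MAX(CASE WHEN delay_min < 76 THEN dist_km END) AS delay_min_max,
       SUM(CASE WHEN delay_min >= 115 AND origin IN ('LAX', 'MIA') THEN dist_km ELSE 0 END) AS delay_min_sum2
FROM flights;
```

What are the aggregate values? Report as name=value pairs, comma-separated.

[delay_min_sum: delay_min <= 54]
flight=K70: ✗
flight=K11: ✗
flight=K57: ✗
flight=K82: ✗
flight=K73: ✗
flight=K58: ✗
flight=K10: ✓ → 2010
flight=K49: ✗
flight=K76: ✗
flight=K50: ✗
flight=K44: ✗
flight=K98: ✗
flight=K71: ✓ → 4600
flight=K80: ✗
delay_min_sum = 2010 + 4600 = 6610
—
[delay_min_max: delay_min < 76]
flight=K70: ✗
flight=K11: ✗
flight=K57: ✗
flight=K82: ✗
flight=K73: ✗
flight=K58: ✗
flight=K10: ✓ → 2010
flight=K49: ✗
flight=K76: ✗
flight=K50: ✗
flight=K44: ✗
flight=K98: ✗
flight=K71: ✓ → 4600
flight=K80: ✗
delay_min_max = MAX(2010, 4600) = 4600
—
[delay_min_sum2: delay_min >= 115 AND origin IN ('LAX', 'MIA')]
flight=K70: ✗
flight=K11: ✗
flight=K57: ✓ → 1756
flight=K82: ✓ → 260
flight=K73: ✗
flight=K58: ✓ → 503
flight=K10: ✗
flight=K49: ✗
flight=K76: ✗
flight=K50: ✗
flight=K44: ✓ → 944
flight=K98: ✗
flight=K71: ✗
flight=K80: ✗
delay_min_sum2 = 1756 + 260 + 503 + 944 = 3463

delay_min_sum=6610, delay_min_max=4600, delay_min_sum2=3463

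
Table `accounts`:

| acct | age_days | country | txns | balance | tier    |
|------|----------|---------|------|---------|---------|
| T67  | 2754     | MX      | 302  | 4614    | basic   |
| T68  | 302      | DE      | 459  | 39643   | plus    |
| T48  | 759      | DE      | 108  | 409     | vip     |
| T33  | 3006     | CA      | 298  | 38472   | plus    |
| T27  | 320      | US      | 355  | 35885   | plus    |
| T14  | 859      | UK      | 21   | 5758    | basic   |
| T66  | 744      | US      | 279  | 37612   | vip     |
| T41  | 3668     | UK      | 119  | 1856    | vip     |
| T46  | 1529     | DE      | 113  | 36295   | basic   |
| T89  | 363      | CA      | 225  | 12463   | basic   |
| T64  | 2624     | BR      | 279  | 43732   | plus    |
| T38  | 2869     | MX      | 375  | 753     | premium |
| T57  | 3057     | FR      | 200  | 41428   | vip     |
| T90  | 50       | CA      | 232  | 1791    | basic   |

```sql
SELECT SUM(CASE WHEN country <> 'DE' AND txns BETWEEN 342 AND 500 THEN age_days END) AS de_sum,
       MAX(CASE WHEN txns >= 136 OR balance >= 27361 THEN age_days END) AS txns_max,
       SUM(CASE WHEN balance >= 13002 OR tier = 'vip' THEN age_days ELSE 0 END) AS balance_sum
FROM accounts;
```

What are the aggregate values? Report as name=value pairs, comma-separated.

[de_sum: country <> 'DE' AND txns BETWEEN 342 AND 500]
acct=T67: ✗
acct=T68: ✗
acct=T48: ✗
acct=T33: ✗
acct=T27: ✓ → 320
acct=T14: ✗
acct=T66: ✗
acct=T41: ✗
acct=T46: ✗
acct=T89: ✗
acct=T64: ✗
acct=T38: ✓ → 2869
acct=T57: ✗
acct=T90: ✗
de_sum = 320 + 2869 = 3189
—
[txns_max: txns >= 136 OR balance >= 27361]
acct=T67: ✓ → 2754
acct=T68: ✓ → 302
acct=T48: ✗
acct=T33: ✓ → 3006
acct=T27: ✓ → 320
acct=T14: ✗
acct=T66: ✓ → 744
acct=T41: ✗
acct=T46: ✓ → 1529
acct=T89: ✓ → 363
acct=T64: ✓ → 2624
acct=T38: ✓ → 2869
acct=T57: ✓ → 3057
acct=T90: ✓ → 50
txns_max = MAX(2754, 302, 3006, 320, 744, 1529, 363, 2624, 2869, 3057, 50) = 3057
—
[balance_sum: balance >= 13002 OR tier = 'vip']
acct=T67: ✗
acct=T68: ✓ → 302
acct=T48: ✓ → 759
acct=T33: ✓ → 3006
acct=T27: ✓ → 320
acct=T14: ✗
acct=T66: ✓ → 744
acct=T41: ✓ → 3668
acct=T46: ✓ → 1529
acct=T89: ✗
acct=T64: ✓ → 2624
acct=T38: ✗
acct=T57: ✓ → 3057
acct=T90: ✗
balance_sum = 302 + 759 + 3006 + 320 + 744 + 3668 + 1529 + 2624 + 3057 = 16009

de_sum=3189, txns_max=3057, balance_sum=16009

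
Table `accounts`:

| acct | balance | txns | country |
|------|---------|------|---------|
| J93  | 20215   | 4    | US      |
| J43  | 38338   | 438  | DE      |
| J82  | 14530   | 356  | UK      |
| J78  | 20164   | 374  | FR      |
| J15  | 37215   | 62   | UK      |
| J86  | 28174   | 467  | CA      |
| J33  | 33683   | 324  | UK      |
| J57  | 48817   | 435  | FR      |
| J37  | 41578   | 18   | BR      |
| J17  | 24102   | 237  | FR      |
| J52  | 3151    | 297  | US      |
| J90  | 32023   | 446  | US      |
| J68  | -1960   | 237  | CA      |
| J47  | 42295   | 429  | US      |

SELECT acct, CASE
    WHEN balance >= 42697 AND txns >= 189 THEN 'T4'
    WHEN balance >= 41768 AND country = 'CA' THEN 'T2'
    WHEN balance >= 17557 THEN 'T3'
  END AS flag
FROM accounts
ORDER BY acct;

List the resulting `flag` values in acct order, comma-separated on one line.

acct=J15: balance >= 17557 → T3
acct=J17: balance >= 17557 → T3
acct=J33: balance >= 17557 → T3
acct=J37: balance >= 17557 → T3
acct=J43: balance >= 17557 → T3
acct=J47: balance >= 17557 → T3
acct=J52: (no match → NULL) → NULL
acct=J57: balance >= 42697 AND txns >= 189 → T4
acct=J68: (no match → NULL) → NULL
acct=J78: balance >= 17557 → T3
acct=J82: (no match → NULL) → NULL
acct=J86: balance >= 17557 → T3
acct=J90: balance >= 17557 → T3
acct=J93: balance >= 17557 → T3

T3, T3, T3, T3, T3, T3, NULL, T4, NULL, T3, NULL, T3, T3, T3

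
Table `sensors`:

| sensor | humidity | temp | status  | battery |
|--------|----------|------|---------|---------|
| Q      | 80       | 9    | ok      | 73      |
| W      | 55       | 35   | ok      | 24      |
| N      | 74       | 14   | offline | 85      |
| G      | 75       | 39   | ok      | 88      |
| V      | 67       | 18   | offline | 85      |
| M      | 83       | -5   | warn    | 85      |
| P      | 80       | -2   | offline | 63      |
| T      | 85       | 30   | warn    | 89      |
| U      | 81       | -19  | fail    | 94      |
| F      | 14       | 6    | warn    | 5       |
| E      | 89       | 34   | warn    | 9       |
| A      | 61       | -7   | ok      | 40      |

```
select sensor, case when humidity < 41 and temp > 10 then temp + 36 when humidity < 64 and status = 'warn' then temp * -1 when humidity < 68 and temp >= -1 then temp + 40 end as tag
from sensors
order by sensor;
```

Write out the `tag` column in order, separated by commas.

NULL, NULL, -6, NULL, NULL, NULL, NULL, NULL, NULL, NULL, 58, 75

sensor=A: (no match → NULL) → NULL
sensor=E: (no match → NULL) → NULL
sensor=F: humidity < 64 and status = 'warn' → -6
sensor=G: (no match → NULL) → NULL
sensor=M: (no match → NULL) → NULL
sensor=N: (no match → NULL) → NULL
sensor=P: (no match → NULL) → NULL
sensor=Q: (no match → NULL) → NULL
sensor=T: (no match → NULL) → NULL
sensor=U: (no match → NULL) → NULL
sensor=V: humidity < 68 and temp >= -1 → 58
sensor=W: humidity < 68 and temp >= -1 → 75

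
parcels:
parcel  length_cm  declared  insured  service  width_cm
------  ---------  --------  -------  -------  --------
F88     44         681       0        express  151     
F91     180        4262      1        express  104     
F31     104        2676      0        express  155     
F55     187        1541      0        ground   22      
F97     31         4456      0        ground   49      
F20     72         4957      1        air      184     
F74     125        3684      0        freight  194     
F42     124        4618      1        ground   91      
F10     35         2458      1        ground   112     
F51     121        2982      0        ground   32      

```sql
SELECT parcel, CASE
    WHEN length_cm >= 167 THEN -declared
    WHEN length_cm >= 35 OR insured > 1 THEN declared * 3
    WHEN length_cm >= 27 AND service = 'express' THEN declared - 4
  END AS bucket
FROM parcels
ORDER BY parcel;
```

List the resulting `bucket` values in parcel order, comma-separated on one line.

7374, 14871, 8028, 13854, 8946, -1541, 11052, 2043, -4262, NULL

parcel=F10: length_cm >= 35 OR insured > 1 → 7374
parcel=F20: length_cm >= 35 OR insured > 1 → 14871
parcel=F31: length_cm >= 35 OR insured > 1 → 8028
parcel=F42: length_cm >= 35 OR insured > 1 → 13854
parcel=F51: length_cm >= 35 OR insured > 1 → 8946
parcel=F55: length_cm >= 167 → -1541
parcel=F74: length_cm >= 35 OR insured > 1 → 11052
parcel=F88: length_cm >= 35 OR insured > 1 → 2043
parcel=F91: length_cm >= 167 → -4262
parcel=F97: (no match → NULL) → NULL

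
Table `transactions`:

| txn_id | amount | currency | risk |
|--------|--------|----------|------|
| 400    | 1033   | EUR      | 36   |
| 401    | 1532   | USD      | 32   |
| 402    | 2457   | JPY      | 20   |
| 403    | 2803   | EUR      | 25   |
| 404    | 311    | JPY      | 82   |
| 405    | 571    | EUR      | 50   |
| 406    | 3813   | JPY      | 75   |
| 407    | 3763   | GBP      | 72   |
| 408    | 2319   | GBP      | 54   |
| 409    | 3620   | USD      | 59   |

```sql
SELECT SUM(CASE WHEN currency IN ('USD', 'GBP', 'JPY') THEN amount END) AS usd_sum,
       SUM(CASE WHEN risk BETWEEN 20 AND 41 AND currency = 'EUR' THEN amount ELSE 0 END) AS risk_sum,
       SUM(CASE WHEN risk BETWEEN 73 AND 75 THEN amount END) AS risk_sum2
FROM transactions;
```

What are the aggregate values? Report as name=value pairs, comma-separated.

[usd_sum: currency IN ('USD', 'GBP', 'JPY')]
txn_id=400: ✗
txn_id=401: ✓ → 1532
txn_id=402: ✓ → 2457
txn_id=403: ✗
txn_id=404: ✓ → 311
txn_id=405: ✗
txn_id=406: ✓ → 3813
txn_id=407: ✓ → 3763
txn_id=408: ✓ → 2319
txn_id=409: ✓ → 3620
usd_sum = 1532 + 2457 + 311 + 3813 + 3763 + 2319 + 3620 = 17815
—
[risk_sum: risk BETWEEN 20 AND 41 AND currency = 'EUR']
txn_id=400: ✓ → 1033
txn_id=401: ✗
txn_id=402: ✗
txn_id=403: ✓ → 2803
txn_id=404: ✗
txn_id=405: ✗
txn_id=406: ✗
txn_id=407: ✗
txn_id=408: ✗
txn_id=409: ✗
risk_sum = 1033 + 2803 = 3836
—
[risk_sum2: risk BETWEEN 73 AND 75]
txn_id=400: ✗
txn_id=401: ✗
txn_id=402: ✗
txn_id=403: ✗
txn_id=404: ✗
txn_id=405: ✗
txn_id=406: ✓ → 3813
txn_id=407: ✗
txn_id=408: ✗
txn_id=409: ✗
risk_sum2 = 3813

usd_sum=17815, risk_sum=3836, risk_sum2=3813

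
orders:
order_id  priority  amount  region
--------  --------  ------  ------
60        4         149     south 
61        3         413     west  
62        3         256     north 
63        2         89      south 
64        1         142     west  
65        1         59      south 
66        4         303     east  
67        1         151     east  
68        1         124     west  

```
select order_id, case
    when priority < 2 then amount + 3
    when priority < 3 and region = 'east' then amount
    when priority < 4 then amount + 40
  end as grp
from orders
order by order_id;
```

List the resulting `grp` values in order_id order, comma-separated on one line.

NULL, 453, 296, 129, 145, 62, NULL, 154, 127

order_id=60: (no match → NULL) → NULL
order_id=61: priority < 4 → 453
order_id=62: priority < 4 → 296
order_id=63: priority < 4 → 129
order_id=64: priority < 2 → 145
order_id=65: priority < 2 → 62
order_id=66: (no match → NULL) → NULL
order_id=67: priority < 2 → 154
order_id=68: priority < 2 → 127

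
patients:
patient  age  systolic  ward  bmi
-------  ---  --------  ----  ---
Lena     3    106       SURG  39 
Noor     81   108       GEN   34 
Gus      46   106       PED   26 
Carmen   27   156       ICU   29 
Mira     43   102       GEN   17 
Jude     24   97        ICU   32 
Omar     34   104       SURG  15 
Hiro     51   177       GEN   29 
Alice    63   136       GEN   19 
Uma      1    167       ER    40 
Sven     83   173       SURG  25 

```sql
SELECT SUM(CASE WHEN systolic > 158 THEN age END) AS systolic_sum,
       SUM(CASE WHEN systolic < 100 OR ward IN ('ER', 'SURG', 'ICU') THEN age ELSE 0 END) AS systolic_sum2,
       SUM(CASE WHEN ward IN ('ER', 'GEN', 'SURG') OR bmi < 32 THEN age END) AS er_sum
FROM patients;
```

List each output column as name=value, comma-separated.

systolic_sum=135, systolic_sum2=172, er_sum=432

[systolic_sum: systolic > 158]
patient=Lena: ✗
patient=Noor: ✗
patient=Gus: ✗
patient=Carmen: ✗
patient=Mira: ✗
patient=Jude: ✗
patient=Omar: ✗
patient=Hiro: ✓ → 51
patient=Alice: ✗
patient=Uma: ✓ → 1
patient=Sven: ✓ → 83
systolic_sum = 51 + 1 + 83 = 135
—
[systolic_sum2: systolic < 100 OR ward IN ('ER', 'SURG', 'ICU')]
patient=Lena: ✓ → 3
patient=Noor: ✗
patient=Gus: ✗
patient=Carmen: ✓ → 27
patient=Mira: ✗
patient=Jude: ✓ → 24
patient=Omar: ✓ → 34
patient=Hiro: ✗
patient=Alice: ✗
patient=Uma: ✓ → 1
patient=Sven: ✓ → 83
systolic_sum2 = 3 + 27 + 24 + 34 + 1 + 83 = 172
—
[er_sum: ward IN ('ER', 'GEN', 'SURG') OR bmi < 32]
patient=Lena: ✓ → 3
patient=Noor: ✓ → 81
patient=Gus: ✓ → 46
patient=Carmen: ✓ → 27
patient=Mira: ✓ → 43
patient=Jude: ✗
patient=Omar: ✓ → 34
patient=Hiro: ✓ → 51
patient=Alice: ✓ → 63
patient=Uma: ✓ → 1
patient=Sven: ✓ → 83
er_sum = 3 + 81 + 46 + 27 + 43 + 34 + 51 + 63 + 1 + 83 = 432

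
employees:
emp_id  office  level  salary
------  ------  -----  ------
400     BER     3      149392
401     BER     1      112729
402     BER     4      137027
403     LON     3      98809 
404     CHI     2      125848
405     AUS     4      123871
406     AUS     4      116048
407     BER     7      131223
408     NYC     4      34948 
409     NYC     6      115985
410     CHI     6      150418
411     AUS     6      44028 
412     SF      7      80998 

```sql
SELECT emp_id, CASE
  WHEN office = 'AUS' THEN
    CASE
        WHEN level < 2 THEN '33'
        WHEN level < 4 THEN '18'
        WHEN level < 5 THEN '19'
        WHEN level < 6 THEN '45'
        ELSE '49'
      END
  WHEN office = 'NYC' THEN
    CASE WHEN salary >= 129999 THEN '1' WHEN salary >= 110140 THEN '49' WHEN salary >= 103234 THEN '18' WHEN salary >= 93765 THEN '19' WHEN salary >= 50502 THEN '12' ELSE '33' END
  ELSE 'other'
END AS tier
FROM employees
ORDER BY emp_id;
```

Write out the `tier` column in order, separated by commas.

emp_id=400: office='BER' → outer ELSE → other
emp_id=401: office='BER' → outer ELSE → other
emp_id=402: office='BER' → outer ELSE → other
emp_id=403: office='LON' → outer ELSE → other
emp_id=404: office='CHI' → outer ELSE → other
emp_id=405: office='AUS' → inner[level < 5] → 19
emp_id=406: office='AUS' → inner[level < 5] → 19
emp_id=407: office='BER' → outer ELSE → other
emp_id=408: office='NYC' → inner[ELSE] → 33
emp_id=409: office='NYC' → inner[salary >= 110140] → 49
emp_id=410: office='CHI' → outer ELSE → other
emp_id=411: office='AUS' → inner[ELSE] → 49
emp_id=412: office='SF' → outer ELSE → other

other, other, other, other, other, 19, 19, other, 33, 49, other, 49, other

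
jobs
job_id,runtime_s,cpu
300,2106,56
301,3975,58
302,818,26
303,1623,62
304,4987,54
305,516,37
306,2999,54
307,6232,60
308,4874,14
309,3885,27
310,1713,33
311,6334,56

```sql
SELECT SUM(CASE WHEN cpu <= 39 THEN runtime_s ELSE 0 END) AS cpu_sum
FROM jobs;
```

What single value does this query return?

11806

job_id=300: ✗
job_id=301: ✗
job_id=302: ✓ → 818
job_id=303: ✗
job_id=304: ✗
job_id=305: ✓ → 516
job_id=306: ✗
job_id=307: ✗
job_id=308: ✓ → 4874
job_id=309: ✓ → 3885
job_id=310: ✓ → 1713
job_id=311: ✗
cpu_sum = 818 + 516 + 4874 + 3885 + 1713 = 11806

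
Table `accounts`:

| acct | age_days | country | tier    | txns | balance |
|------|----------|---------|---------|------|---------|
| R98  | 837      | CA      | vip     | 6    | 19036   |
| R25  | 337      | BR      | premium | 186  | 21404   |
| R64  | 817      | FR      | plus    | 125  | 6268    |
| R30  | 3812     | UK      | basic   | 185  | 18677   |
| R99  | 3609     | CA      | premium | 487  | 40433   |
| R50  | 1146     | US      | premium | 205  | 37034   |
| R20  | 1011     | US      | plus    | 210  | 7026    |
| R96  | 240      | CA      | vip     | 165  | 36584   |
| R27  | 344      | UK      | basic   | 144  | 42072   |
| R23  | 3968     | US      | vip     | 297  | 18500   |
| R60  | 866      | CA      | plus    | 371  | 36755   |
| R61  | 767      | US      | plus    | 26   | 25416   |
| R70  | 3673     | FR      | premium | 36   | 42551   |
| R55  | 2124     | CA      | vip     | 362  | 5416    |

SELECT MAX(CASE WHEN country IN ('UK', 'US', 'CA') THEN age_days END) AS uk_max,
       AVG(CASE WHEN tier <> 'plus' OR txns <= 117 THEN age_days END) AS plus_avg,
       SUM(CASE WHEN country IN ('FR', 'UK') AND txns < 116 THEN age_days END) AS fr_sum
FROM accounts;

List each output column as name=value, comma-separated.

[uk_max: country IN ('UK', 'US', 'CA')]
acct=R98: ✓ → 837
acct=R25: ✗
acct=R64: ✗
acct=R30: ✓ → 3812
acct=R99: ✓ → 3609
acct=R50: ✓ → 1146
acct=R20: ✓ → 1011
acct=R96: ✓ → 240
acct=R27: ✓ → 344
acct=R23: ✓ → 3968
acct=R60: ✓ → 866
acct=R61: ✓ → 767
acct=R70: ✗
acct=R55: ✓ → 2124
uk_max = MAX(837, 3812, 3609, 1146, 1011, 240, 344, 3968, 866, 767, 2124) = 3968
—
[plus_avg: tier <> 'plus' OR txns <= 117]
acct=R98: ✓ → 837
acct=R25: ✓ → 337
acct=R64: ✗
acct=R30: ✓ → 3812
acct=R99: ✓ → 3609
acct=R50: ✓ → 1146
acct=R20: ✗
acct=R96: ✓ → 240
acct=R27: ✓ → 344
acct=R23: ✓ → 3968
acct=R60: ✗
acct=R61: ✓ → 767
acct=R70: ✓ → 3673
acct=R55: ✓ → 2124
plus_avg = (837 + 337 + 3812 + 3609 + 1146 + 240 + 344 + 3968 + 767 + 3673 + 2124) / 11 = 1896.0909090909
—
[fr_sum: country IN ('FR', 'UK') AND txns < 116]
acct=R98: ✗
acct=R25: ✗
acct=R64: ✗
acct=R30: ✗
acct=R99: ✗
acct=R50: ✗
acct=R20: ✗
acct=R96: ✗
acct=R27: ✗
acct=R23: ✗
acct=R60: ✗
acct=R61: ✗
acct=R70: ✓ → 3673
acct=R55: ✗
fr_sum = 3673

uk_max=3968, plus_avg=1896.0909090909, fr_sum=3673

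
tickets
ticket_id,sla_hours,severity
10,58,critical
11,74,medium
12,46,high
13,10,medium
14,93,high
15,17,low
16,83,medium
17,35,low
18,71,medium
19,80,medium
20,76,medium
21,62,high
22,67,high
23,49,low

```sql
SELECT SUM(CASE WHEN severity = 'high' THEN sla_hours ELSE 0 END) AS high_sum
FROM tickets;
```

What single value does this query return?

ticket_id=10: ✗
ticket_id=11: ✗
ticket_id=12: ✓ → 46
ticket_id=13: ✗
ticket_id=14: ✓ → 93
ticket_id=15: ✗
ticket_id=16: ✗
ticket_id=17: ✗
ticket_id=18: ✗
ticket_id=19: ✗
ticket_id=20: ✗
ticket_id=21: ✓ → 62
ticket_id=22: ✓ → 67
ticket_id=23: ✗
high_sum = 46 + 93 + 62 + 67 = 268

268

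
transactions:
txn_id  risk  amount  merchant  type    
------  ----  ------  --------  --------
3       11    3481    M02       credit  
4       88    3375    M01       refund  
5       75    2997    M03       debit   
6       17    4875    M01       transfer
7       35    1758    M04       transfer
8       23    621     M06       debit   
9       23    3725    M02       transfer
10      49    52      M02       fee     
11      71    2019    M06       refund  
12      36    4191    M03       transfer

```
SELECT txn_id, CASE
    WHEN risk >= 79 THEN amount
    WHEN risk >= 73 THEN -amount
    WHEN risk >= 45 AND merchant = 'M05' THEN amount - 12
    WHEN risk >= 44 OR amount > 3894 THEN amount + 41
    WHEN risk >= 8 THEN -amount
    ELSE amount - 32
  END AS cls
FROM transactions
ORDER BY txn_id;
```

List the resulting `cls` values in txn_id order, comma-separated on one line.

txn_id=3: risk >= 8 → -3481
txn_id=4: risk >= 79 → 3375
txn_id=5: risk >= 73 → -2997
txn_id=6: risk >= 44 OR amount > 3894 → 4916
txn_id=7: risk >= 8 → -1758
txn_id=8: risk >= 8 → -621
txn_id=9: risk >= 8 → -3725
txn_id=10: risk >= 44 OR amount > 3894 → 93
txn_id=11: risk >= 44 OR amount > 3894 → 2060
txn_id=12: risk >= 44 OR amount > 3894 → 4232

-3481, 3375, -2997, 4916, -1758, -621, -3725, 93, 2060, 4232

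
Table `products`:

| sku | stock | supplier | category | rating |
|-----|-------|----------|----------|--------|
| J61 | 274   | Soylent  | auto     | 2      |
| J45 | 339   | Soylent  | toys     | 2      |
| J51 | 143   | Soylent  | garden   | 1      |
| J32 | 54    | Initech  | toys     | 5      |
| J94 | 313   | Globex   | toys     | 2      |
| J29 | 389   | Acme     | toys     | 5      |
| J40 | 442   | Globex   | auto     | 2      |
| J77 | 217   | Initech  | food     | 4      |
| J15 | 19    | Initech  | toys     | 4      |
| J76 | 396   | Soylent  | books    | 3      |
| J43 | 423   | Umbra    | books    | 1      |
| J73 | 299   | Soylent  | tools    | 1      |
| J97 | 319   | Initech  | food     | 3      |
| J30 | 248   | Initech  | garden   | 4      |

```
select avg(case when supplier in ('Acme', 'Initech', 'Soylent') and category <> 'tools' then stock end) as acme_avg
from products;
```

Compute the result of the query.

sku=J61: ✓ → 274
sku=J45: ✓ → 339
sku=J51: ✓ → 143
sku=J32: ✓ → 54
sku=J94: ✗
sku=J29: ✓ → 389
sku=J40: ✗
sku=J77: ✓ → 217
sku=J15: ✓ → 19
sku=J76: ✓ → 396
sku=J43: ✗
sku=J73: ✗
sku=J97: ✓ → 319
sku=J30: ✓ → 248
acme_avg = (274 + 339 + 143 + 54 + 389 + 217 + 19 + 396 + 319 + 248) / 10 = 239.8

239.8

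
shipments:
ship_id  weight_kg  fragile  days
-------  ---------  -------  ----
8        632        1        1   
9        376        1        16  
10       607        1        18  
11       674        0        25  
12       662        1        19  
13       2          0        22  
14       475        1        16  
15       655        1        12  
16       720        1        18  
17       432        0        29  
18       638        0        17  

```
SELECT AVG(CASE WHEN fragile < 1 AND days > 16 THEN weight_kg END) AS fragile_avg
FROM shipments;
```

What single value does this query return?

ship_id=8: ✗
ship_id=9: ✗
ship_id=10: ✗
ship_id=11: ✓ → 674
ship_id=12: ✗
ship_id=13: ✓ → 2
ship_id=14: ✗
ship_id=15: ✗
ship_id=16: ✗
ship_id=17: ✓ → 432
ship_id=18: ✓ → 638
fragile_avg = (674 + 2 + 432 + 638) / 4 = 436.5

436.5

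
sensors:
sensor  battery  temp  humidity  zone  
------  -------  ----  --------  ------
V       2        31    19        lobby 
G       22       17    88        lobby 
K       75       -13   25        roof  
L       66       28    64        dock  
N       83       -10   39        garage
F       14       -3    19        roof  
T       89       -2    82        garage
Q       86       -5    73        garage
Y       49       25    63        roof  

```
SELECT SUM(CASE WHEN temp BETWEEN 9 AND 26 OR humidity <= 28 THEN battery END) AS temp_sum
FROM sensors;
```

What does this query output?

162

sensor=V: ✓ → 2
sensor=G: ✓ → 22
sensor=K: ✓ → 75
sensor=L: ✗
sensor=N: ✗
sensor=F: ✓ → 14
sensor=T: ✗
sensor=Q: ✗
sensor=Y: ✓ → 49
temp_sum = 2 + 22 + 75 + 14 + 49 = 162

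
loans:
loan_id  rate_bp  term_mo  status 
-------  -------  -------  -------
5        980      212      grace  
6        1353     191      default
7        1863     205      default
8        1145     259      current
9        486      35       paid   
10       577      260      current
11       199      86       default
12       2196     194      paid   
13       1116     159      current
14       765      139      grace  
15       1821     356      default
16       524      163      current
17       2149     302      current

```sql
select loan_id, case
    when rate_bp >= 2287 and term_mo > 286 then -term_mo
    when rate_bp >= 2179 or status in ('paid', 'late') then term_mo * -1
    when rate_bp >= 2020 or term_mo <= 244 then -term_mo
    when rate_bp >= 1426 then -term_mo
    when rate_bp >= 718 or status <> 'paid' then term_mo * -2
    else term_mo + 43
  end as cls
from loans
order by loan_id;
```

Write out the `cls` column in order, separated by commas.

-212, -191, -205, -518, -35, -520, -86, -194, -159, -139, -356, -163, -302

loan_id=5: rate_bp >= 2020 or term_mo <= 244 → -212
loan_id=6: rate_bp >= 2020 or term_mo <= 244 → -191
loan_id=7: rate_bp >= 2020 or term_mo <= 244 → -205
loan_id=8: rate_bp >= 718 or status <> 'paid' → -518
loan_id=9: rate_bp >= 2179 or status in ('paid', 'late') → -35
loan_id=10: rate_bp >= 718 or status <> 'paid' → -520
loan_id=11: rate_bp >= 2020 or term_mo <= 244 → -86
loan_id=12: rate_bp >= 2179 or status in ('paid', 'late') → -194
loan_id=13: rate_bp >= 2020 or term_mo <= 244 → -159
loan_id=14: rate_bp >= 2020 or term_mo <= 244 → -139
loan_id=15: rate_bp >= 1426 → -356
loan_id=16: rate_bp >= 2020 or term_mo <= 244 → -163
loan_id=17: rate_bp >= 2020 or term_mo <= 244 → -302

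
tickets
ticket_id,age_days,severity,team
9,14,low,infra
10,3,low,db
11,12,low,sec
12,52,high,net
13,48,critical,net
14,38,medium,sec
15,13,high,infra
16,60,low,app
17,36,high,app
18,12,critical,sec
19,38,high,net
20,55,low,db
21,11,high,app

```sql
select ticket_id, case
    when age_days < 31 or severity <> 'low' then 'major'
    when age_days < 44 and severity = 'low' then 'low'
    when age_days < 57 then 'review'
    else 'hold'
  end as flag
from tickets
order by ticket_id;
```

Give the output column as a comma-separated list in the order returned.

major, major, major, major, major, major, major, hold, major, major, major, review, major

ticket_id=9: age_days < 31 or severity <> 'low' → major
ticket_id=10: age_days < 31 or severity <> 'low' → major
ticket_id=11: age_days < 31 or severity <> 'low' → major
ticket_id=12: age_days < 31 or severity <> 'low' → major
ticket_id=13: age_days < 31 or severity <> 'low' → major
ticket_id=14: age_days < 31 or severity <> 'low' → major
ticket_id=15: age_days < 31 or severity <> 'low' → major
ticket_id=16: ELSE → hold
ticket_id=17: age_days < 31 or severity <> 'low' → major
ticket_id=18: age_days < 31 or severity <> 'low' → major
ticket_id=19: age_days < 31 or severity <> 'low' → major
ticket_id=20: age_days < 57 → review
ticket_id=21: age_days < 31 or severity <> 'low' → major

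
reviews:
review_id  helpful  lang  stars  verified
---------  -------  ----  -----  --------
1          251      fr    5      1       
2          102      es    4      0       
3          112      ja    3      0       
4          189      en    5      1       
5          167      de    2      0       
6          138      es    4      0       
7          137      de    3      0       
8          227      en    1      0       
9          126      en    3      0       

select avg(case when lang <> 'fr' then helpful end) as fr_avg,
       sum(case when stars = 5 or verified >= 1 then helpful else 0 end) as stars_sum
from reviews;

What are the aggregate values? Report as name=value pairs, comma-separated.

fr_avg=149.75, stars_sum=440

[fr_avg: lang <> 'fr']
review_id=1: ✗
review_id=2: ✓ → 102
review_id=3: ✓ → 112
review_id=4: ✓ → 189
review_id=5: ✓ → 167
review_id=6: ✓ → 138
review_id=7: ✓ → 137
review_id=8: ✓ → 227
review_id=9: ✓ → 126
fr_avg = (102 + 112 + 189 + 167 + 138 + 137 + 227 + 126) / 8 = 149.75
—
[stars_sum: stars = 5 or verified >= 1]
review_id=1: ✓ → 251
review_id=2: ✗
review_id=3: ✗
review_id=4: ✓ → 189
review_id=5: ✗
review_id=6: ✗
review_id=7: ✗
review_id=8: ✗
review_id=9: ✗
stars_sum = 251 + 189 = 440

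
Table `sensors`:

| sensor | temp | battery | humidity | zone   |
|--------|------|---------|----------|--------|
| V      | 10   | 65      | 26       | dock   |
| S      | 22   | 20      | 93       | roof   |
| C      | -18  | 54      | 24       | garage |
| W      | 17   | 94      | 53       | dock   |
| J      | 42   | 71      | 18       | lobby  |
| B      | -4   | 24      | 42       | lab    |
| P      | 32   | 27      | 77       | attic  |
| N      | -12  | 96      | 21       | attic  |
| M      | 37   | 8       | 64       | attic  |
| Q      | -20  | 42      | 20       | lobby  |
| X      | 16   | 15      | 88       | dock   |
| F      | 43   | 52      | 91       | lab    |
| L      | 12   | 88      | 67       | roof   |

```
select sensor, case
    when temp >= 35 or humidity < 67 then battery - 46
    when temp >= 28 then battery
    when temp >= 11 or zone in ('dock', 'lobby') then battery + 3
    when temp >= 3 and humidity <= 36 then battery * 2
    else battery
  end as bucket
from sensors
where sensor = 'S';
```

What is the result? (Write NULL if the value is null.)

23

sensor = S: temp=22, battery=20, humidity=93, zone=roof.
temp >= 35 or humidity < 67 → false
temp >= 28 → false
temp >= 11 or zone in ('dock', 'lobby') → true → 23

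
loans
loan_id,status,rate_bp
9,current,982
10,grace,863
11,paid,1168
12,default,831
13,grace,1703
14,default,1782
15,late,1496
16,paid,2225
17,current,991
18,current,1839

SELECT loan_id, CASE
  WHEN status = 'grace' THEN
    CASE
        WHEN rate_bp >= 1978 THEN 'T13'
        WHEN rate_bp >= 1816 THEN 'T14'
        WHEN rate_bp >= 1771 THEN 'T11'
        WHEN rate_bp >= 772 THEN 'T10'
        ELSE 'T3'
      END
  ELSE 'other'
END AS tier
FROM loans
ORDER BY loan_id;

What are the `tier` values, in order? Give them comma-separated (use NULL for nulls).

loan_id=9: status='current' → outer ELSE → other
loan_id=10: status='grace' → inner[rate_bp >= 772] → T10
loan_id=11: status='paid' → outer ELSE → other
loan_id=12: status='default' → outer ELSE → other
loan_id=13: status='grace' → inner[rate_bp >= 772] → T10
loan_id=14: status='default' → outer ELSE → other
loan_id=15: status='late' → outer ELSE → other
loan_id=16: status='paid' → outer ELSE → other
loan_id=17: status='current' → outer ELSE → other
loan_id=18: status='current' → outer ELSE → other

other, T10, other, other, T10, other, other, other, other, other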